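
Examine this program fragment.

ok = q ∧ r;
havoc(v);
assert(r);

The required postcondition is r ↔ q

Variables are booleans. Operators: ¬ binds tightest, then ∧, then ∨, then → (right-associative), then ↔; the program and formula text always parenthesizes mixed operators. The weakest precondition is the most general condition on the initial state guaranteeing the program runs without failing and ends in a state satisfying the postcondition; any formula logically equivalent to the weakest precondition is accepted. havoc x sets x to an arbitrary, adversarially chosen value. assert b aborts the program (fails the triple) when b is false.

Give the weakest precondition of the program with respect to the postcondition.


Working backward. After the program, r ↔ q must hold.
Before assert r: r ∧ (r ↔ q)
Before havoc v: r ∧ (r ↔ q)
Before ok := q ∧ r: r ∧ (r ↔ q)
Answer: WP = r ∧ (r ↔ q)


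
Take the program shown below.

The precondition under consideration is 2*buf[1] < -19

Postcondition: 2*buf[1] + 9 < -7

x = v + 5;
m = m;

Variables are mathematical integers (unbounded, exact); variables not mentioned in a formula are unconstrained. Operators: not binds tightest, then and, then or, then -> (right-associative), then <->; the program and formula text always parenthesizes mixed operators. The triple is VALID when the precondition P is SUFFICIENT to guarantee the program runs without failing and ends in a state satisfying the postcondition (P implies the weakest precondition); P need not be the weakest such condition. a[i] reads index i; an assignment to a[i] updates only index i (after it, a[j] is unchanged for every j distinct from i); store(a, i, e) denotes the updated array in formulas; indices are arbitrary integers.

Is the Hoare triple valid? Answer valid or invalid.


Working backward. After the program, the postcondition 2*buf[1] + 9 < -7 must hold; in canonical form it is 2*buf[1] < -16.
Before m := m: 2*buf[1] < -16
Before x := v + 5: 2*buf[1] < -16
The weakest precondition is 2*buf[1] < -16.
Check whether 2*buf[1] < -19 implies it.
Every state satisfying the precondition satisfies the weakest precondition: the implication holds.
Answer: valid


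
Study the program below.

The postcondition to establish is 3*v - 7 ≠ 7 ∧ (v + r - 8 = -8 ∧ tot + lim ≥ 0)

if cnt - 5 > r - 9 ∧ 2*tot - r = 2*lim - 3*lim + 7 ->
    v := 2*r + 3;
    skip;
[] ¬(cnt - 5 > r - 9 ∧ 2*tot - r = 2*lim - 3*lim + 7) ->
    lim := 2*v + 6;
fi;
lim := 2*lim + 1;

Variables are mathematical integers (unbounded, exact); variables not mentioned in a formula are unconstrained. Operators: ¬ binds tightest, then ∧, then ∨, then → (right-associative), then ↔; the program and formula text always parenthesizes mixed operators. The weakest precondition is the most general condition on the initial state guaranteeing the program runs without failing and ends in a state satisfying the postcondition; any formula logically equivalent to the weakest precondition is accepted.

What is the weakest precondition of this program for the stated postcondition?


Working backward. After the program, the postcondition 3*v - 7 ≠ 7 ∧ (v + r - 8 = -8 ∧ tot + lim ≥ 0) must hold; in canonical form it is 3*v ≠ 14 ∧ r + v = 0 ∧ lim + tot ≥ 0.
Before lim := 2*lim + 1: 3*v ≠ 14 ∧ r + v = 0 ∧ 2*lim + tot ≥ -1
Then branch requires 6*r ≠ 5 ∧ 3*r = -3 ∧ 2*lim + tot ≥ -1; else branch requires 3*v ≠ 14 ∧ r + v = 0 ∧ tot + 4*v ≥ -13.
Before the if: ((cnt > r - 4 ∧ lim + 2*tot = r + 7) → (6*r ≠ 5 ∧ 3*r = -3 ∧ 2*lim + tot ≥ -1)) ∧ ((¬(cnt > r - 4 ∧ lim + 2*tot = r + 7)) → (3*v ≠ 14 ∧ r + v = 0 ∧ tot + 4*v ≥ -13))
Answer: WP = ((cnt > r - 4 ∧ lim + 2*tot = r + 7) → (6*r ≠ 5 ∧ 3*r = -3 ∧ 2*lim + tot ≥ -1)) ∧ ((¬(cnt > r - 4 ∧ lim + 2*tot = r + 7)) → (3*v ≠ 14 ∧ r + v = 0 ∧ tot + 4*v ≥ -13))


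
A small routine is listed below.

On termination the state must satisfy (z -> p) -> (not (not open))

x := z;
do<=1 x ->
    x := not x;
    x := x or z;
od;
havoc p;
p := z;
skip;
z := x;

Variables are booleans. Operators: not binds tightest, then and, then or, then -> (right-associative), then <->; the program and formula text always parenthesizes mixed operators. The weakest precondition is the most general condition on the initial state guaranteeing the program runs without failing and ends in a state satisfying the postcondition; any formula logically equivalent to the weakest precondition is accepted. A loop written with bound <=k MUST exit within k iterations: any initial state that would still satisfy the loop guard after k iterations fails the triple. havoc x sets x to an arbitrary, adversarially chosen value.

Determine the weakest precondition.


Working backward. After the program, the postcondition (z -> p) -> (not (not open)) must hold; in canonical form it is (z -> p) -> open.
Before z := x: (x -> p) -> open
Before skip: (x -> p) -> open
Before p := z: (x -> z) -> open
Before havoc p: (x -> z) -> open
Before the loop (bound <=1), unroll the exhaustion recursion (WP_0 = exit-now case; WP_j = one more guarded iteration, up to j = 1):
  WP_0: (not x) and ((x -> z) -> open)
  WP_1: (x -> ((not ((not x) or z)) and ((((not x) or z) -> z) -> open))) and ((not x) -> ((x -> z) -> open))
So before the loop: (x -> ((not ((not x) or z)) and ((((not x) or z) -> z) -> open))) and ((not x) -> ((x -> z) -> open))
Before x := z: (not z) and ((not z) -> open)
Answer: WP = (not z) and ((not z) -> open)


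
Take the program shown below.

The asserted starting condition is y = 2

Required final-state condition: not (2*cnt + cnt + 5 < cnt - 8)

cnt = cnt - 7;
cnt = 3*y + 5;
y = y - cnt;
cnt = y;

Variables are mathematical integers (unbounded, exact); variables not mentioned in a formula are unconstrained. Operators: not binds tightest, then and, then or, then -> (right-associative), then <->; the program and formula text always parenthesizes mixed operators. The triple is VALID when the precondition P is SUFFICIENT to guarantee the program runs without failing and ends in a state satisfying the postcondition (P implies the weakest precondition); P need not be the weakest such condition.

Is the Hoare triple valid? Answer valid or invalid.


Working backward. After the program, the postcondition not (2*cnt + cnt + 5 < cnt - 8) must hold; in canonical form it is not (2*cnt < -13).
Before cnt := y: not (2*y < -13)
Before y := y - cnt: not (2*y < 2*cnt - 13)
Before cnt := 3*y + 5: not (4*y > 3)
Before cnt := cnt - 7: not (4*y > 3)
The weakest precondition is not (4*y > 3).
Check whether y = 2 implies it.
Countermodel: at the initial state y = 2, the precondition holds but the weakest precondition fails.
Answer: invalid


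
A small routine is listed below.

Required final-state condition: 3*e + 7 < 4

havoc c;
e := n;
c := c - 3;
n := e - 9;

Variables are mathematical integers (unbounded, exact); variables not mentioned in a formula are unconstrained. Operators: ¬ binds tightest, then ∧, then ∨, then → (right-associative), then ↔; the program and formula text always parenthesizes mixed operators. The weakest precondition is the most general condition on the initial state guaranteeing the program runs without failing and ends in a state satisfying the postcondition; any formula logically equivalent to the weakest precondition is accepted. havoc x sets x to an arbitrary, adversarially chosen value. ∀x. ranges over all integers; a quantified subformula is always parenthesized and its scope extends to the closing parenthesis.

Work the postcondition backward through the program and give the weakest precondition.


Working backward. After the program, the postcondition 3*e + 7 < 4 must hold; in canonical form it is 3*e < -3.
Before n := e - 9: 3*e < -3
Before c := c - 3: 3*e < -3
Before e := n: 3*n < -3
Before havoc c: 3*n < -3
Answer: WP = 3*n < -3


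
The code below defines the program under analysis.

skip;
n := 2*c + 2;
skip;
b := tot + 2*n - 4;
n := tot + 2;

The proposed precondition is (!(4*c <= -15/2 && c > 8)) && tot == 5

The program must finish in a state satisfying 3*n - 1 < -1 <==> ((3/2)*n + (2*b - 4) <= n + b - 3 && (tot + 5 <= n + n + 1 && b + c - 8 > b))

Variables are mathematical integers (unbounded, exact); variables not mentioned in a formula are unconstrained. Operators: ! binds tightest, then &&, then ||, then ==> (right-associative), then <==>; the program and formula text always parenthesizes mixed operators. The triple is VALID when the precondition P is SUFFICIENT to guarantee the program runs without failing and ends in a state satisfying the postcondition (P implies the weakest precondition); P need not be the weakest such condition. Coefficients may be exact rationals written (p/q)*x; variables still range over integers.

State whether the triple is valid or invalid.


Working backward. After the program, the postcondition 3*n - 1 < -1 <==> ((3/2)*n + (2*b - 4) <= n + b - 3 && (tot + 5 <= n + n + 1 && b + c - 8 > b)) must hold; in canonical form it is 3*n < 0 <==> (b + (1/2)*n <= 1 && tot <= 2*n - 4 && c > 8).
Before n := tot + 2: 3*tot < -6 <==> (b + (1/2)*tot <= 0 && tot >= 0 && c > 8)
Before b := tot + 2*n - 4: 3*tot < -6 <==> (2*n + (3/2)*tot <= 4 && tot >= 0 && c > 8)
Before skip: 3*tot < -6 <==> (2*n + (3/2)*tot <= 4 && tot >= 0 && c > 8)
Before n := 2*c + 2: 3*tot < -6 <==> (4*c + (3/2)*tot <= 0 && tot >= 0 && c > 8)
Before skip: 3*tot < -6 <==> (4*c + (3/2)*tot <= 0 && tot >= 0 && c > 8)
The weakest precondition is 3*tot < -6 <==> (4*c + (3/2)*tot <= 0 && tot >= 0 && c > 8).
Check whether (!(4*c <= -15/2 && c > 8)) && tot == 5 implies it.
Every state satisfying the precondition satisfies the weakest precondition: the implication holds.
Answer: valid


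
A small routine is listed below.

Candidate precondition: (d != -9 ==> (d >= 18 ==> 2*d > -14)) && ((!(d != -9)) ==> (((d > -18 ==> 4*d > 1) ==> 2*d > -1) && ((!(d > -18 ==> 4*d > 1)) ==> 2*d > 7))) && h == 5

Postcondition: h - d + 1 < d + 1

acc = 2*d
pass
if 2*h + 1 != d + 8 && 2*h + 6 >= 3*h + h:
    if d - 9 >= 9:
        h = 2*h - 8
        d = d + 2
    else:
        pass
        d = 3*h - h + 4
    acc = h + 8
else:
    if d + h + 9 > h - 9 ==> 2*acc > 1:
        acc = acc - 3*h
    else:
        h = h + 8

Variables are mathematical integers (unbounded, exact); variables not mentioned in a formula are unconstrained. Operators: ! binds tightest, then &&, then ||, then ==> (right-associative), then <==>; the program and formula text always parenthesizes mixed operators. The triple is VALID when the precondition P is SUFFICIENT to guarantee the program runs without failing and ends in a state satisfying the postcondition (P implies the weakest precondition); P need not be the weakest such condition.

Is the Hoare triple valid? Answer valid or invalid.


Working backward. After the program, the postcondition h - d + 1 < d + 1 must hold; in canonical form it is h < 2*d.
Then branch requires (d >= 18 ==> 2*h < 2*d + 12) && ((!(d >= 18)) ==> 3*h > -8); else branch requires ((d > -18 ==> 2*acc > 1) ==> h < 2*d) && ((!(d > -18 ==> 2*acc > 1)) ==> h < 2*d - 8).
Before the if: ((2*h != d + 7 && 2*h <= 6) ==> ((d >= 18 ==> 2*h < 2*d + 12) && ((!(d >= 18)) ==> 3*h > -8))) && ((!(2*h != d + 7 && 2*h <= 6)) ==> (((d > -18 ==> 2*acc > 1) ==> h < 2*d) && ((!(d > -18 ==> 2*acc > 1)) ==> h < 2*d - 8)))
Before skip: ((2*h != d + 7 && 2*h <= 6) ==> ((d >= 18 ==> 2*h < 2*d + 12) && ((!(d >= 18)) ==> 3*h > -8))) && ((!(2*h != d + 7 && 2*h <= 6)) ==> (((d > -18 ==> 2*acc > 1) ==> h < 2*d) && ((!(d > -18 ==> 2*acc > 1)) ==> h < 2*d - 8)))
Before acc := 2*d: ((2*h != d + 7 && 2*h <= 6) ==> ((d >= 18 ==> 2*h < 2*d + 12) && ((!(d >= 18)) ==> 3*h > -8))) && ((!(2*h != d + 7 && 2*h <= 6)) ==> (((d > -18 ==> 4*d > 1) ==> h < 2*d) && ((!(d > -18 ==> 4*d > 1)) ==> h < 2*d - 8)))
The weakest precondition is ((2*h != d + 7 && 2*h <= 6) ==> ((d >= 18 ==> 2*h < 2*d + 12) && ((!(d >= 18)) ==> 3*h > -8))) && ((!(2*h != d + 7 && 2*h <= 6)) ==> (((d > -18 ==> 4*d > 1) ==> h < 2*d) && ((!(d > -18 ==> 4*d > 1)) ==> h < 2*d - 8))).
Check whether (d != -9 ==> (d >= 18 ==> 2*d > -14)) && ((!(d != -9)) ==> (((d > -18 ==> 4*d > 1) ==> 2*d > -1) && ((!(d > -18 ==> 4*d > 1)) ==> 2*d > 7))) && h == 5 implies it.
Countermodel: at the initial state d = 1, h = 5, the precondition holds but the weakest precondition fails.
Answer: invalid


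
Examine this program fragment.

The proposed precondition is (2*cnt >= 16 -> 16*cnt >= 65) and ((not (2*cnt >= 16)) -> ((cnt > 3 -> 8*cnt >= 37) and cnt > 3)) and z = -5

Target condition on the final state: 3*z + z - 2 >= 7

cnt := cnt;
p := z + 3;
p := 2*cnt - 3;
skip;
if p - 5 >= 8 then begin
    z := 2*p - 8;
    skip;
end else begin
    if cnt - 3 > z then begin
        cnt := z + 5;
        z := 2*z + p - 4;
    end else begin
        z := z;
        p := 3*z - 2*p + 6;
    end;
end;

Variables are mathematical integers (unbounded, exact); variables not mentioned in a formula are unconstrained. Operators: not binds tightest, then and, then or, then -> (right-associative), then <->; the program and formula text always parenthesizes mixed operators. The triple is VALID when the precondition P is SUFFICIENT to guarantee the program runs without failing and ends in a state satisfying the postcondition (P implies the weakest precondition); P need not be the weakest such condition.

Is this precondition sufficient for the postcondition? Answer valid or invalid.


Working backward. After the program, the postcondition 3*z + z - 2 >= 7 must hold; in canonical form it is 4*z >= 9.
Then branch requires 8*p >= 41; else branch requires (cnt > z + 3 -> 4*p + 8*z >= 25) and ((not (cnt > z + 3)) -> 4*z >= 9).
Before the if: (p >= 13 -> 8*p >= 41) and ((not (p >= 13)) -> ((cnt > z + 3 -> 4*p + 8*z >= 25) and ((not (cnt > z + 3)) -> 4*z >= 9)))
Before skip: (p >= 13 -> 8*p >= 41) and ((not (p >= 13)) -> ((cnt > z + 3 -> 4*p + 8*z >= 25) and ((not (cnt > z + 3)) -> 4*z >= 9)))
Before p := 2*cnt - 3: (2*cnt >= 16 -> 16*cnt >= 65) and ((not (2*cnt >= 16)) -> ((cnt > z + 3 -> 8*cnt + 8*z >= 37) and ((not (cnt > z + 3)) -> 4*z >= 9)))
Before p := z + 3: (2*cnt >= 16 -> 16*cnt >= 65) and ((not (2*cnt >= 16)) -> ((cnt > z + 3 -> 8*cnt + 8*z >= 37) and ((not (cnt > z + 3)) -> 4*z >= 9)))
Before cnt := cnt: (2*cnt >= 16 -> 16*cnt >= 65) and ((not (2*cnt >= 16)) -> ((cnt > z + 3 -> 8*cnt + 8*z >= 37) and ((not (cnt > z + 3)) -> 4*z >= 9)))
The weakest precondition is (2*cnt >= 16 -> 16*cnt >= 65) and ((not (2*cnt >= 16)) -> ((cnt > z + 3 -> 8*cnt + 8*z >= 37) and ((not (cnt > z + 3)) -> 4*z >= 9))).
Check whether (2*cnt >= 16 -> 16*cnt >= 65) and ((not (2*cnt >= 16)) -> ((cnt > 3 -> 8*cnt >= 37) and cnt > 3)) and z = -5 implies it.
Countermodel: at the initial state cnt = 5, z = -5, the precondition holds but the weakest precondition fails.
Answer: invalid


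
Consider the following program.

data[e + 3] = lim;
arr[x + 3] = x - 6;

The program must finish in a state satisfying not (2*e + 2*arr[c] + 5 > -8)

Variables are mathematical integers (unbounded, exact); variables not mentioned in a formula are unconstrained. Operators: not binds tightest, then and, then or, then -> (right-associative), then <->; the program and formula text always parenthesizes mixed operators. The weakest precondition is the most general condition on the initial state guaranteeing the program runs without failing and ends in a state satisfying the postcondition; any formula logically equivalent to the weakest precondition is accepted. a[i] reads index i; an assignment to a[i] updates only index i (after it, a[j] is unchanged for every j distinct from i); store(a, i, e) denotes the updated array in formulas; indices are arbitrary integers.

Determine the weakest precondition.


Working backward. After the program, the postcondition not (2*e + 2*arr[c] + 5 > -8) must hold; in canonical form it is not (2*arr[c] + 2*e > -13).
Before arr[x + 3] := x - 6: not (2*store(arr, x + 3, x - 6)[c] + 2*e > -13)
Before data[e + 3] := lim: not (2*store(arr, x + 3, x - 6)[c] + 2*e > -13)
Answer: WP = not (2*store(arr, x + 3, x - 6)[c] + 2*e > -13)


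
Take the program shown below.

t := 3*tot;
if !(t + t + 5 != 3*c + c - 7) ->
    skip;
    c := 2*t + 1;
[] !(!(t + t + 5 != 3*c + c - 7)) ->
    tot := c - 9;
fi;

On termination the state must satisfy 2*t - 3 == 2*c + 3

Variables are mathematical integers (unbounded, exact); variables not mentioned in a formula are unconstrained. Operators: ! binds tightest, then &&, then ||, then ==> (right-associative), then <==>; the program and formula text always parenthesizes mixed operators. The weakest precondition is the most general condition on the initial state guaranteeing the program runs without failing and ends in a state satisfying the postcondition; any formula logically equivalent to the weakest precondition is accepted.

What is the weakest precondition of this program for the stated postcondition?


Working backward. After the program, the postcondition 2*t - 3 == 2*c + 3 must hold; in canonical form it is 2*t == 2*c + 6.
Then branch requires 2*t == -8; else branch requires 2*t == 2*c + 6.
Before the if: ((!(2*t != 4*c - 12)) ==> 2*t == -8) && (2*t != 4*c - 12 ==> 2*t == 2*c + 6)
Before t := 3*tot: ((!(6*tot != 4*c - 12)) ==> 6*tot == -8) && (6*tot != 4*c - 12 ==> 6*tot == 2*c + 6)
Answer: WP = ((!(6*tot != 4*c - 12)) ==> 6*tot == -8) && (6*tot != 4*c - 12 ==> 6*tot == 2*c + 6)


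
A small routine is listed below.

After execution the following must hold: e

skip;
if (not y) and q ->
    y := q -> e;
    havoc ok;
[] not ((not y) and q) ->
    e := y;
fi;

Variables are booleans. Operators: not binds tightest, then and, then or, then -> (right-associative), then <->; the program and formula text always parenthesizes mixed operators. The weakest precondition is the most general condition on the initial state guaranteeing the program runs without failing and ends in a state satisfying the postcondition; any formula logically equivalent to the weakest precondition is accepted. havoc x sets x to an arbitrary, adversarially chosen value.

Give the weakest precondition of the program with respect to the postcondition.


Working backward. After the program, e must hold.
Then branch requires e; else branch requires y.
Before the if: (((not y) and q) -> e) and ((not ((not y) and q)) -> y)
Before skip: (((not y) and q) -> e) and ((not ((not y) and q)) -> y)
Answer: WP = (((not y) and q) -> e) and ((not ((not y) and q)) -> y)


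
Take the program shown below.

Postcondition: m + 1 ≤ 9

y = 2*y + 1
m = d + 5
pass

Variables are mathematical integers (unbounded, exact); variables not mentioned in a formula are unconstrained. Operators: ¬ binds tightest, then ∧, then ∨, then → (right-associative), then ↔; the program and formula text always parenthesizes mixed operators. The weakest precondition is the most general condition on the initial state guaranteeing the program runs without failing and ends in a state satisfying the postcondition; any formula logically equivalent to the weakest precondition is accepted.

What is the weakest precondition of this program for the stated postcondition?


Working backward. After the program, the postcondition m + 1 ≤ 9 must hold; in canonical form it is m ≤ 8.
Before skip: m ≤ 8
Before m := d + 5: d ≤ 3
Before y := 2*y + 1: d ≤ 3
Answer: WP = d ≤ 3


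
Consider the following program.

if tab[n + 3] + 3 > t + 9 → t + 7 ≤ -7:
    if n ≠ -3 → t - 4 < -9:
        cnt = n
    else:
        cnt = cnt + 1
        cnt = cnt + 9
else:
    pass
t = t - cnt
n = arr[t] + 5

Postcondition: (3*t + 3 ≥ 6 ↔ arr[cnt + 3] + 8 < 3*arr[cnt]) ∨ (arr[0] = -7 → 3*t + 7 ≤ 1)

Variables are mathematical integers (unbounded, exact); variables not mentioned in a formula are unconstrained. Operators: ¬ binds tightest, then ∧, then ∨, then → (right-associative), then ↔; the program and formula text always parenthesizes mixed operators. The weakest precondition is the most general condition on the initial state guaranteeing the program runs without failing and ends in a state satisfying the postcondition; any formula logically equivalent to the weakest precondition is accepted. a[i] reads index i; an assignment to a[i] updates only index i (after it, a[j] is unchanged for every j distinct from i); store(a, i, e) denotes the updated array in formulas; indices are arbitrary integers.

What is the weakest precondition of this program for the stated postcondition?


Working backward. After the program, the postcondition (3*t + 3 ≥ 6 ↔ arr[cnt + 3] + 8 < 3*arr[cnt]) ∨ (arr[0] = -7 → 3*t + 7 ≤ 1) must hold; in canonical form it is (3*t ≥ 3 ↔ arr[cnt + 3] < 3*arr[cnt] - 8) ∨ (arr[0] = -7 → 3*t ≤ -6).
Before n := arr[t] + 5: (3*t ≥ 3 ↔ arr[cnt + 3] < 3*arr[cnt] - 8) ∨ (arr[0] = -7 → 3*t ≤ -6)
Before t := t - cnt: (3*t ≥ 3*cnt + 3 ↔ arr[cnt + 3] < 3*arr[cnt] - 8) ∨ (arr[0] = -7 → 3*t ≤ 3*cnt - 6)
Then branch requires ((n ≠ -3 → t < -5) → ((3*t ≥ 3*n + 3 ↔ arr[n + 3] < 3*arr[n] - 8) ∨ (arr[0] = -7 → 3*t ≤ 3*n - 6))) ∧ ((¬(n ≠ -3 → t < -5)) → ((3*t ≥ 3*cnt + 33 ↔ arr[cnt + 13] < 3*arr[cnt + 10] - 8) ∨ (arr[0] = -7 → 3*t ≤ 3*cnt + 24))); else branch requires (3*t ≥ 3*cnt + 3 ↔ arr[cnt + 3] < 3*arr[cnt] - 8) ∨ (arr[0] = -7 → 3*t ≤ 3*cnt - 6).
Before the if: ((tab[n + 3] > t + 6 → t ≤ -14) → (((n ≠ -3 → t < -5) → ((3*t ≥ 3*n + 3 ↔ arr[n + 3] < 3*arr[n] - 8) ∨ (arr[0] = -7 → 3*t ≤ 3*n - 6))) ∧ ((¬(n ≠ -3 → t < -5)) → ((3*t ≥ 3*cnt + 33 ↔ arr[cnt + 13] < 3*arr[cnt + 10] - 8) ∨ (arr[0] = -7 → 3*t ≤ 3*cnt + 24))))) ∧ ((¬(tab[n + 3] > t + 6 → t ≤ -14)) → ((3*t ≥ 3*cnt + 3 ↔ arr[cnt + 3] < 3*arr[cnt] - 8) ∨ (arr[0] = -7 → 3*t ≤ 3*cnt - 6)))
Answer: WP = ((tab[n + 3] > t + 6 → t ≤ -14) → (((n ≠ -3 → t < -5) → ((3*t ≥ 3*n + 3 ↔ arr[n + 3] < 3*arr[n] - 8) ∨ (arr[0] = -7 → 3*t ≤ 3*n - 6))) ∧ ((¬(n ≠ -3 → t < -5)) → ((3*t ≥ 3*cnt + 33 ↔ arr[cnt + 13] < 3*arr[cnt + 10] - 8) ∨ (arr[0] = -7 → 3*t ≤ 3*cnt + 24))))) ∧ ((¬(tab[n + 3] > t + 6 → t ≤ -14)) → ((3*t ≥ 3*cnt + 3 ↔ arr[cnt + 3] < 3*arr[cnt] - 8) ∨ (arr[0] = -7 → 3*t ≤ 3*cnt - 6)))


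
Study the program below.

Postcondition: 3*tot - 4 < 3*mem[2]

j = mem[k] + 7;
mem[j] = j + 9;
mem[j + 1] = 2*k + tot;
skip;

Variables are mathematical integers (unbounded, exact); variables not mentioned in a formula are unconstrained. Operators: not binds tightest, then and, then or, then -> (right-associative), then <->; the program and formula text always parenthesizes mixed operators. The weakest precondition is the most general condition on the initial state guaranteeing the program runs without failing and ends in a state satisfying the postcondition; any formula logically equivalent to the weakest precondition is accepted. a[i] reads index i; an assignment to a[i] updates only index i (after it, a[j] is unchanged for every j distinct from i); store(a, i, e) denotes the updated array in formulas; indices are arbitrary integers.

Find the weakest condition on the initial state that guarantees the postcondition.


Working backward. After the program, the postcondition 3*tot - 4 < 3*mem[2] must hold; in canonical form it is 3*tot < 3*mem[2] + 4.
Before skip: 3*tot < 3*mem[2] + 4
Before mem[j + 1] := 2*k + tot: 3*tot < 3*store(mem, j + 1, 2*k + tot)[2] + 4
Before mem[j] := j + 9: 3*tot < 3*store(store(mem, j, j + 9), j + 1, 2*k + tot)[2] + 4
Before j := mem[k] + 7: 3*tot < 3*store(store(mem, mem[k] + 7, mem[k] + 16), mem[k] + 8, 2*k + tot)[2] + 4
Answer: WP = 3*tot < 3*store(store(mem, mem[k] + 7, mem[k] + 16), mem[k] + 8, 2*k + tot)[2] + 4


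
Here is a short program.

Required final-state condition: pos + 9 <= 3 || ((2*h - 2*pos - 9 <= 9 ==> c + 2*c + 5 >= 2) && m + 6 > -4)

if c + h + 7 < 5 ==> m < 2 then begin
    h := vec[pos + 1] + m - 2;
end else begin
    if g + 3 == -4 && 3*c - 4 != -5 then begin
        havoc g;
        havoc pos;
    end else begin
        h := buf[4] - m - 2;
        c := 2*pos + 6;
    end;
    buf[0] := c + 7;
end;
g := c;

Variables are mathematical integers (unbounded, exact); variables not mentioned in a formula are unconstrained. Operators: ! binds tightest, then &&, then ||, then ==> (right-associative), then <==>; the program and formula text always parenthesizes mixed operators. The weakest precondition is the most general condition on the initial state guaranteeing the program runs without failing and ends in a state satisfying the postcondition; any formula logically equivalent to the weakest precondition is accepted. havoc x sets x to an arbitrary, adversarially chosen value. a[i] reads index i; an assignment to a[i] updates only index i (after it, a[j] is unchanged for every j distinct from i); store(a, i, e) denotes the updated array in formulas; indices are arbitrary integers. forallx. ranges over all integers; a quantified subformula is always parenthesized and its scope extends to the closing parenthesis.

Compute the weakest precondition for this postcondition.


Working backward. After the program, the postcondition pos + 9 <= 3 || ((2*h - 2*pos - 9 <= 9 ==> c + 2*c + 5 >= 2) && m + 6 > -4) must hold; in canonical form it is pos <= -6 || ((2*h <= 2*pos + 18 ==> 3*c >= -3) && m > -10).
Before g := c: pos <= -6 || ((2*h <= 2*pos + 18 ==> 3*c >= -3) && m > -10)
Then branch requires pos <= -6 || ((2*vec[pos + 1] + 2*m <= 2*pos + 22 ==> 3*c >= -3) && m > -10); else branch requires ((g == -7 && 3*c != -1) ==> (forall pos_1. (pos_1 <= -6 || ((2*h <= 2*pos_1 + 18 ==> 3*c >= -3) && m > -10)))) && ((!(g == -7 && 3*c != -1)) ==> (pos <= -6 || ((2*buf[4] <= 2*m + 2*pos + 22 ==> 6*pos >= -21) && m > -10))).
Before the if: ((c + h < -2 ==> m < 2) ==> (pos <= -6 || ((2*vec[pos + 1] + 2*m <= 2*pos + 22 ==> 3*c >= -3) && m > -10))) && ((!(c + h < -2 ==> m < 2)) ==> (((g == -7 && 3*c != -1) ==> (forall pos_1. (pos_1 <= -6 || ((2*h <= 2*pos_1 + 18 ==> 3*c >= -3) && m > -10)))) && ((!(g == -7 && 3*c != -1)) ==> (pos <= -6 || ((2*buf[4] <= 2*m + 2*pos + 22 ==> 6*pos >= -21) && m > -10)))))
Answer: WP = ((c + h < -2 ==> m < 2) ==> (pos <= -6 || ((2*vec[pos + 1] + 2*m <= 2*pos + 22 ==> 3*c >= -3) && m > -10))) && ((!(c + h < -2 ==> m < 2)) ==> (((g == -7 && 3*c != -1) ==> (forall pos_1. (pos_1 <= -6 || ((2*h <= 2*pos_1 + 18 ==> 3*c >= -3) && m > -10)))) && ((!(g == -7 && 3*c != -1)) ==> (pos <= -6 || ((2*buf[4] <= 2*m + 2*pos + 22 ==> 6*pos >= -21) && m > -10)))))


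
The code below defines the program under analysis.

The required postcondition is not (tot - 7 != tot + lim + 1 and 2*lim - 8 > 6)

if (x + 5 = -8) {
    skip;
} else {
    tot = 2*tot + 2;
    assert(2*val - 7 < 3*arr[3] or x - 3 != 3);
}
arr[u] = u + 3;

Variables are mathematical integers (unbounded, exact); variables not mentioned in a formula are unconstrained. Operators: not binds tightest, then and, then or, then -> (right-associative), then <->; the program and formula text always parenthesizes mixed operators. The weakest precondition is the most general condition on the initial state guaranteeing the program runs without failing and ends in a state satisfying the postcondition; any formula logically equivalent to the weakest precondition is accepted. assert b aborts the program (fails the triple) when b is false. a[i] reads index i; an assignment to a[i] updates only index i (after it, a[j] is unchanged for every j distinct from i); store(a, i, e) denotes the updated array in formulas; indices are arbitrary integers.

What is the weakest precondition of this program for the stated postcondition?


Working backward. After the program, the postcondition not (tot - 7 != tot + lim + 1 and 2*lim - 8 > 6) must hold; in canonical form it is not (lim != -8 and 2*lim > 14).
Before arr[u] := u + 3: not (lim != -8 and 2*lim > 14)
Then branch requires not (lim != -8 and 2*lim > 14); else branch requires (2*val < 3*arr[3] + 7 or x != 6) and (not (lim != -8 and 2*lim > 14)).
Before the if: (x = -13 -> (not (lim != -8 and 2*lim > 14))) and ((not (x = -13)) -> ((2*val < 3*arr[3] + 7 or x != 6) and (not (lim != -8 and 2*lim > 14))))
Answer: WP = (x = -13 -> (not (lim != -8 and 2*lim > 14))) and ((not (x = -13)) -> ((2*val < 3*arr[3] + 7 or x != 6) and (not (lim != -8 and 2*lim > 14))))


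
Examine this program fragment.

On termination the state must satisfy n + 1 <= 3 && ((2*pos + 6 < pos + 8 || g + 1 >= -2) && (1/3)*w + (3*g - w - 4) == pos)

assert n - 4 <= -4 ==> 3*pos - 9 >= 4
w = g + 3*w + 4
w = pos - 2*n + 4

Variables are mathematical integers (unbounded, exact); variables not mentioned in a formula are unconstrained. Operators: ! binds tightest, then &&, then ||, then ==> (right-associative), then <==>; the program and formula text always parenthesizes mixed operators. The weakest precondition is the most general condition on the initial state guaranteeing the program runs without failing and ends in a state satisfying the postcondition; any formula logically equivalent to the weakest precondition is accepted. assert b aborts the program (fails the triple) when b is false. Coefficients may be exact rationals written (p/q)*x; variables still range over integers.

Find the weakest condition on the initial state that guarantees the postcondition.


Working backward. After the program, the postcondition n + 1 <= 3 && ((2*pos + 6 < pos + 8 || g + 1 >= -2) && (1/3)*w + (3*g - w - 4) == pos) must hold; in canonical form it is n <= 2 && (pos < 2 || g >= -3) && 3*g == pos + (2/3)*w + 4.
Before w := pos - 2*n + 4: n <= 2 && (pos < 2 || g >= -3) && 3*g + (4/3)*n == (5/3)*pos + 20/3
Before w := g + 3*w + 4: n <= 2 && (pos < 2 || g >= -3) && 3*g + (4/3)*n == (5/3)*pos + 20/3
Before assert n - 4 <= -4 ==> 3*pos - 9 >= 4: (n <= 0 ==> 3*pos >= 13) && n <= 2 && (pos < 2 || g >= -3) && 3*g + (4/3)*n == (5/3)*pos + 20/3
Answer: WP = (n <= 0 ==> 3*pos >= 13) && n <= 2 && (pos < 2 || g >= -3) && 3*g + (4/3)*n == (5/3)*pos + 20/3


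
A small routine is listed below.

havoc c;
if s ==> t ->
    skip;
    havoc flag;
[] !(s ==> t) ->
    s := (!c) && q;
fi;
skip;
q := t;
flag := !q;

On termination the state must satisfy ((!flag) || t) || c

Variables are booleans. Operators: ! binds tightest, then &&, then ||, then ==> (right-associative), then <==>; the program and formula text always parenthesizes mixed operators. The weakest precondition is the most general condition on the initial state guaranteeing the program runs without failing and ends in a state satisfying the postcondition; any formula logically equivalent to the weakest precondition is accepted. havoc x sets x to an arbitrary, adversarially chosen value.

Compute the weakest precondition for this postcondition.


Working backward. After the program, the postcondition ((!flag) || t) || c must hold; in canonical form it is (!flag) || t || c.
Before flag := !q: q || t || c
Before q := t: t || c
Before skip: t || c
Then branch requires t || c; else branch requires t || c.
Before the if: ((s ==> t) ==> (t || c)) && ((!(s ==> t)) ==> (t || c))
Before havoc c: ((s ==> t) ==> t) && ((!(s ==> t)) ==> t)
Answer: WP = ((s ==> t) ==> t) && ((!(s ==> t)) ==> t)


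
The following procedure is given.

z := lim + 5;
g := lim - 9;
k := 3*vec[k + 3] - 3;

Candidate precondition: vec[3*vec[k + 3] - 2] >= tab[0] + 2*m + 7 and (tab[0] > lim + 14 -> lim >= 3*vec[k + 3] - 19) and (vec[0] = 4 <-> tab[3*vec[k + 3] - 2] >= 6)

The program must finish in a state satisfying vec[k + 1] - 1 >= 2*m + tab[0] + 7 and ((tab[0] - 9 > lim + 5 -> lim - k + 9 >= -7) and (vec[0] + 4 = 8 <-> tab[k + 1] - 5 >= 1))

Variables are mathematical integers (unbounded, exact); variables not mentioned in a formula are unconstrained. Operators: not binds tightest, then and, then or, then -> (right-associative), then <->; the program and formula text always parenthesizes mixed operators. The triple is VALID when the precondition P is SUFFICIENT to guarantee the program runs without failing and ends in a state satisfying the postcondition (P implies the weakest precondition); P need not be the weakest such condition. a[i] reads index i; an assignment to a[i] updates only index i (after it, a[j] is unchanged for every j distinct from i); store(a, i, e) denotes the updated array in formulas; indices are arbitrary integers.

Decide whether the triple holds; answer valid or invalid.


Working backward. After the program, the postcondition vec[k + 1] - 1 >= 2*m + tab[0] + 7 and ((tab[0] - 9 > lim + 5 -> lim - k + 9 >= -7) and (vec[0] + 4 = 8 <-> tab[k + 1] - 5 >= 1)) must hold; in canonical form it is vec[k + 1] >= tab[0] + 2*m + 8 and (tab[0] > lim + 14 -> lim >= k - 16) and (vec[0] = 4 <-> tab[k + 1] >= 6).
Before k := 3*vec[k + 3] - 3: vec[3*vec[k + 3] - 2] >= tab[0] + 2*m + 8 and (tab[0] > lim + 14 -> lim >= 3*vec[k + 3] - 19) and (vec[0] = 4 <-> tab[3*vec[k + 3] - 2] >= 6)
Before g := lim - 9: vec[3*vec[k + 3] - 2] >= tab[0] + 2*m + 8 and (tab[0] > lim + 14 -> lim >= 3*vec[k + 3] - 19) and (vec[0] = 4 <-> tab[3*vec[k + 3] - 2] >= 6)
Before z := lim + 5: vec[3*vec[k + 3] - 2] >= tab[0] + 2*m + 8 and (tab[0] > lim + 14 -> lim >= 3*vec[k + 3] - 19) and (vec[0] = 4 <-> tab[3*vec[k + 3] - 2] >= 6)
The weakest precondition is vec[3*vec[k + 3] - 2] >= tab[0] + 2*m + 8 and (tab[0] > lim + 14 -> lim >= 3*vec[k + 3] - 19) and (vec[0] = 4 <-> tab[3*vec[k + 3] - 2] >= 6).
Check whether vec[3*vec[k + 3] - 2] >= tab[0] + 2*m + 7 and (tab[0] > lim + 14 -> lim >= 3*vec[k + 3] - 19) and (vec[0] = 4 <-> tab[3*vec[k + 3] - 2] >= 6) implies it.
Countermodel: at the initial state k = -1, lim = 0, m = 0, tab = {[0] = -6516, [2] = -30152, [46561] = -30152, elsewhere -30152}, vec = {[0] = 12, [2] = 15521, [46561] = -6509, elsewhere -6509}, the precondition holds but the weakest precondition fails.
Answer: invalid


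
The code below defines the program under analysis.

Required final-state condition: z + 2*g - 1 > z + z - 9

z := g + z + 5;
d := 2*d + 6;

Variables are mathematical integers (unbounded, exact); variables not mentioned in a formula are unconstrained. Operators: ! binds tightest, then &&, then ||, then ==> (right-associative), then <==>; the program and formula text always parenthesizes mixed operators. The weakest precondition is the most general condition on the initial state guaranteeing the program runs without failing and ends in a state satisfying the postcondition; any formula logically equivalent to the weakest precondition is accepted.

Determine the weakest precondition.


Working backward. After the program, the postcondition z + 2*g - 1 > z + z - 9 must hold; in canonical form it is 2*g > z - 8.
Before d := 2*d + 6: 2*g > z - 8
Before z := g + z + 5: g > z - 3
Answer: WP = g > z - 3


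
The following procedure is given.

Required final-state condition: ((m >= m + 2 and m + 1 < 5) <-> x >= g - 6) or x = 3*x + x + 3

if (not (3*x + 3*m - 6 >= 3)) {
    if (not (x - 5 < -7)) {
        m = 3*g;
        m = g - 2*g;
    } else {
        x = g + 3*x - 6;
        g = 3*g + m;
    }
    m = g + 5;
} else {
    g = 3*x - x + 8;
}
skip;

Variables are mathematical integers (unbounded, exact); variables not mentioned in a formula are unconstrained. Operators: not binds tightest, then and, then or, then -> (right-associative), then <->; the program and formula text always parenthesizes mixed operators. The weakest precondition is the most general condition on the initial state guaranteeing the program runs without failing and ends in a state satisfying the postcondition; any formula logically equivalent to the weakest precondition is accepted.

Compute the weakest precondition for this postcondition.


Working backward. After the program, the postcondition ((m >= m + 2 and m + 1 < 5) <-> x >= g - 6) or x = 3*x + x + 3 must hold; in canonical form it is (not (x >= g - 6)) or 3*x = -3.
Before skip: (not (x >= g - 6)) or 3*x = -3
Then branch requires ((not (x < -2)) -> ((not (x >= g - 6)) or 3*x = -3)) and (x < -2 -> ((not (3*x >= 2*g + m)) or 3*g + 9*x = 15)); else branch requires (not (x <= -2)) or 3*x = -3.
Before the if: ((not (3*m + 3*x >= 9)) -> (((not (x < -2)) -> ((not (x >= g - 6)) or 3*x = -3)) and (x < -2 -> ((not (3*x >= 2*g + m)) or 3*g + 9*x = 15)))) and (3*m + 3*x >= 9 -> ((not (x <= -2)) or 3*x = -3))
Answer: WP = ((not (3*m + 3*x >= 9)) -> (((not (x < -2)) -> ((not (x >= g - 6)) or 3*x = -3)) and (x < -2 -> ((not (3*x >= 2*g + m)) or 3*g + 9*x = 15)))) and (3*m + 3*x >= 9 -> ((not (x <= -2)) or 3*x = -3))


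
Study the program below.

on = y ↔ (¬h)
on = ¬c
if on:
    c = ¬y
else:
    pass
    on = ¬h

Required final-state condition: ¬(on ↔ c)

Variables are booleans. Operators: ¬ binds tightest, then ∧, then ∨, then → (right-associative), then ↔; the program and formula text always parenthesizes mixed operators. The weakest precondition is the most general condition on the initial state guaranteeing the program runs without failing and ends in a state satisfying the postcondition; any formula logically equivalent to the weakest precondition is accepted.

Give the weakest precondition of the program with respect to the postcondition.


Working backward. After the program, ¬(on ↔ c) must hold.
Then branch requires ¬(on ↔ (¬y)); else branch requires ¬((¬h) ↔ c).
Before the if: (on → (¬(on ↔ (¬y)))) ∧ ((¬on) → (¬((¬h) ↔ c)))
Before on := ¬c: ((¬c) → (¬((¬c) ↔ (¬y)))) ∧ (c → (¬((¬h) ↔ c)))
Before on := y ↔ (¬h): ((¬c) → (¬((¬c) ↔ (¬y)))) ∧ (c → (¬((¬h) ↔ c)))
Answer: WP = ((¬c) → (¬((¬c) ↔ (¬y)))) ∧ (c → (¬((¬h) ↔ c)))


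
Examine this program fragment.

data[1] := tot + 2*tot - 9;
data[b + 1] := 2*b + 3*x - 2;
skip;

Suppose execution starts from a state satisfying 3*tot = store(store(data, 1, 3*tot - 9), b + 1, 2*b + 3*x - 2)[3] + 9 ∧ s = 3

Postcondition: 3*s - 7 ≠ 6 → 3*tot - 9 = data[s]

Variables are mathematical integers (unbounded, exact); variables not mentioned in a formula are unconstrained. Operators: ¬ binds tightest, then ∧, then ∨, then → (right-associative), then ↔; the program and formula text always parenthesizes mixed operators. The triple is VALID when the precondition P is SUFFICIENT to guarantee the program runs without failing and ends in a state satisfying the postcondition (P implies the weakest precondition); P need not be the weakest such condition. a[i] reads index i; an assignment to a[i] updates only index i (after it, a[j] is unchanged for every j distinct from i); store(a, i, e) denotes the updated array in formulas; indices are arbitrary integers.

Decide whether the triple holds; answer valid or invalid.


Working backward. After the program, the postcondition 3*s - 7 ≠ 6 → 3*tot - 9 = data[s] must hold; in canonical form it is 3*s ≠ 13 → 3*tot = data[s] + 9.
Before skip: 3*s ≠ 13 → 3*tot = data[s] + 9
Before data[b + 1] := 2*b + 3*x - 2: 3*s ≠ 13 → 3*tot = store(data, b + 1, 2*b + 3*x - 2)[s] + 9
Before data[1] := tot + 2*tot - 9: 3*s ≠ 13 → 3*tot = store(store(data, 1, 3*tot - 9), b + 1, 2*b + 3*x - 2)[s] + 9
The weakest precondition is 3*s ≠ 13 → 3*tot = store(store(data, 1, 3*tot - 9), b + 1, 2*b + 3*x - 2)[s] + 9.
Check whether 3*tot = store(store(data, 1, 3*tot - 9), b + 1, 2*b + 3*x - 2)[3] + 9 ∧ s = 3 implies it.
Every state satisfying the precondition satisfies the weakest precondition: the implication holds.
Answer: valid


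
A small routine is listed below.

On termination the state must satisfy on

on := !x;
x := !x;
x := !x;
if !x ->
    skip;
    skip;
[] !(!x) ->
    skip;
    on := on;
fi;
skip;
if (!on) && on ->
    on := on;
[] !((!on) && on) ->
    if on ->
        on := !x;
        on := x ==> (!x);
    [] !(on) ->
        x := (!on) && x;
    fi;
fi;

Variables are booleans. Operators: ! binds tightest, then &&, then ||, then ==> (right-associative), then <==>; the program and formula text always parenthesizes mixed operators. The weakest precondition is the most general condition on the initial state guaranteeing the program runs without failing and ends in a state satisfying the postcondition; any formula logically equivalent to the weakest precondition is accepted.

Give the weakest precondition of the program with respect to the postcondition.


Working backward. After the program, on must hold.
Then branch requires on; else branch requires (on ==> (x ==> (!x))) && ((!on) ==> on).
Before the if: (on ==> (x ==> (!x))) && ((!on) ==> on)
Before skip: (on ==> (x ==> (!x))) && ((!on) ==> on)
Then branch requires (on ==> (x ==> (!x))) && ((!on) ==> on); else branch requires (on ==> (x ==> (!x))) && ((!on) ==> on).
Before the if: ((!x) ==> ((on ==> (x ==> (!x))) && ((!on) ==> on))) && (x ==> ((on ==> (x ==> (!x))) && ((!on) ==> on)))
Before x := !x: (x ==> ((on ==> ((!x) ==> x)) && ((!on) ==> on))) && ((!x) ==> ((on ==> ((!x) ==> x)) && ((!on) ==> on)))
Before x := !x: ((!x) ==> ((on ==> (x ==> (!x))) && ((!on) ==> on))) && (x ==> ((on ==> (x ==> (!x))) && ((!on) ==> on)))
Before on := !x: ((!x) ==> (((!x) ==> (x ==> (!x))) && (x ==> (!x)))) && (x ==> (((!x) ==> (x ==> (!x))) && (x ==> (!x))))
Answer: WP = ((!x) ==> (((!x) ==> (x ==> (!x))) && (x ==> (!x)))) && (x ==> (((!x) ==> (x ==> (!x))) && (x ==> (!x))))
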